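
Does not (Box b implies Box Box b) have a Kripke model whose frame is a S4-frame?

1. not (Box b implies Box Box b), 0
2. Box b, 0
3. not Box Box b, 0
4. b, 0
5. not Box b, 1
6. b, 1
7. not b, 2
8. b, 2
Accessibility: 0R0, 0R1, 0R2, 1R1, 1R2, 2R2
Branch closes: b and not b both at 2.
All branches of the tableau close; one closing branch shown above.

No, unsatisfiable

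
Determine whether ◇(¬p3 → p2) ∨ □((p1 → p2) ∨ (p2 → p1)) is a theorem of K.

Yes, valid

Tableau for the negation ¬(◇(¬p3 → p2) ∨ □((p1 → p2) ∨ (p2 → p1))):
1. ¬(◇(¬p3 → p2) ∨ □((p1 → p2) ∨ (p2 → p1))), w0
2. ¬◇(¬p3 → p2), w0   [¬∨-rule on 1]
3. ¬□((p1 → p2) ∨ (p2 → p1)), w0   [¬∨-rule on 1]
4. ¬((p1 → p2) ∨ (p2 → p1)), w1   [¬□-rule on 3: fresh world w1, w0Rw1]
5. ¬(p1 → p2), w1   [¬∨-rule on 4]
6. ¬(p2 → p1), w1   [¬∨-rule on 4]
7. p1, w1   [¬→-rule on 5]
8. ¬p2, w1   [¬→-rule on 5]
9. p2, w1   [¬→-rule on 6]
10. ¬p1, w1   [¬→-rule on 6]
Accessibility: w0Rw1
Branch closes: p2 and ¬p2 both at w1.
All branches of the negation close; one closing branch shown above.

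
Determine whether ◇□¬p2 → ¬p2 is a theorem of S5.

Tableau for the negation ¬(◇□¬p2 → ¬p2):
1. ¬(◇□¬p2 → ¬p2), u
2. ◇□¬p2, u
3. p2, u
4. □¬p2, v
5. ¬p2, u
Accessibility: uRu, uRv, vRu, vRv
Branch closes: p2 and ¬p2 both at u.
Every branch of the negation's tableau closes; the branch above is one of them.

Valid in S5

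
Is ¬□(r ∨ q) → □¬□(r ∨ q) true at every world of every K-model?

Invalid (countermodel exists)

Tableau for the negation ¬(¬□(r ∨ q) → □¬□(r ∨ q)):
1. ¬(¬□(r ∨ q) → □¬□(r ∨ q)), u
2. ¬□(r ∨ q), u   [¬→-rule on 1]
3. ¬□¬□(r ∨ q), u   [¬→-rule on 1]
4. ¬(r ∨ q), v   [¬□-rule on 2: fresh world v, uRv]
5. ¬r, v   [¬∨-rule on 4]
6. ¬q, v   [¬∨-rule on 4]
7. □(r ∨ q), w   [¬□-rule on 3: fresh world w, uRw]
Accessibility: uRv, uRw
The negation has an open branch (countermodel exists).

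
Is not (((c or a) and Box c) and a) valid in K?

Tableau for the negation ((c or a) and Box c) and a:
1. ((c or a) and Box c) and a, u
2. (c or a) and Box c, u
3. a, u
4. c or a, u
5. Box c, u
The negation has an open branch (countermodel exists).

Not valid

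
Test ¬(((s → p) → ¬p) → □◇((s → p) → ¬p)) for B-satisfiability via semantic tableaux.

1. ¬(((s → p) → ¬p) → □◇((s → p) → ¬p)), w0
2. (s → p) → ¬p, w0
3. ¬□◇((s → p) → ¬p), w0
4. ¬(s → p), w0
5. s, w0
6. ¬p, w0
7. ¬◇((s → p) → ¬p), w1
8. ¬((s → p) → ¬p), w0
9. s → p, w0
10. p, w0
Accessibility: w0Rw0, w0Rw1, w1Rw0, w1Rw1
Branch closes: p and ¬p both at w0.
All branches of the tableau close; one closing branch shown above.

Unsatisfiable (every branch closes)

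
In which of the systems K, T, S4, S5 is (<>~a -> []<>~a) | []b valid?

S5

S5-tableau for the negation ~((<>~a -> []<>~a) | []b):
1. ~((<>~a -> []<>~a) | []b), w0
2. ~(<>~a -> []<>~a), w0
3. ~[]b, w0
4. <>~a, w0
5. ~[]<>~a, w0
6. ~b, w1
7. ~a, w2
8. ~<>~a, w3
9. a, w0
10. a, w1
11. a, w2
Accessibility: w0Rw0, w0Rw1, w0Rw2, w0Rw3, w1Rw0, w1Rw1, w1Rw2, w1Rw3, w2Rw0, w2Rw1, w2Rw2, w2Rw3, w3Rw0, w3Rw1, w3Rw2, w3Rw3
Branch closes: a and ~a both at w2.
Every branch closes (one shown): valid in S5.
S4-tableau for the negation ~((<>~a -> []<>~a) | []b):
1. ~((<>~a -> []<>~a) | []b), w0
2. ~(<>~a -> []<>~a), w0
3. ~[]b, w0
4. <>~a, w0
5. ~[]<>~a, w0
6. ~b, w1
7. ~a, w2
8. ~<>~a, w3
9. a, w3
Accessibility: w0Rw0, w0Rw1, w0Rw2, w0Rw3, w1Rw1, w2Rw2, w3Rw3
Complete open branch: countermodel on an S4-frame, so not valid in S4, nor in K, T (the same frame is also a K-frame and a T-frame).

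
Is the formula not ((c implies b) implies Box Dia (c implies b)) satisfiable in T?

Satisfiable (open branch found)

1. not ((c implies b) implies Box Dia (c implies b)), w0
2. c implies b, w0
3. not Box Dia (c implies b), w0
4. b, w0
5. not Dia (c implies b), w1
6. not (c implies b), w1
7. c, w1
8. not b, w1
Accessibility: w0Rw0, w0Rw1, w1Rw1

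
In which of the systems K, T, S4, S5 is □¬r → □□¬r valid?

S4, S5

T-tableau for the negation ¬(□¬r → □□¬r):
1. ¬(□¬r → □□¬r), 0
2. □¬r, 0   [¬→-rule on 1]
3. ¬□□¬r, 0   [¬→-rule on 1]
4. ¬r, 0   [□-rule on 2 via 0R0]
5. ¬□¬r, 1   [¬□-rule on 3: fresh world 1, 0R1]
6. ¬r, 1   [□-rule on 2 via 0R1]
7. r, 2   [¬□-rule on 5: fresh world 2, 1R2]
Accessibility: 0R0, 0R1, 1R1, 1R2, 2R2
Complete open branch: countermodel on a T-frame, so not valid in T, nor in K (the same frame is also a K-frame).
S4-tableau for the negation ¬(□¬r → □□¬r):
1. ¬(□¬r → □□¬r), 0
2. □¬r, 0   [¬→-rule on 1]
3. ¬□□¬r, 0   [¬→-rule on 1]
4. ¬r, 0   [□-rule on 2 via 0R0]
5. ¬□¬r, 1   [¬□-rule on 3: fresh world 1, 0R1]
6. ¬r, 1   [□-rule on 2 via 0R1]
7. r, 2   [¬□-rule on 5: fresh world 2, 1R2]
8. ¬r, 2   [□-rule on 2 via 0R2]
Accessibility: 0R0, 0R1, 0R2, 1R1, 1R2, 2R2
Branch closes: r and ¬r both at 2.
Every branch closes (one shown): valid in S4, hence also in S5 (every theorem of S4 is a theorem of S5).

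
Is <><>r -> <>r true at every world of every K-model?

Invalid (countermodel exists)

Tableau for the negation ~(<><>r -> <>r):
1. ~(<><>r -> <>r), 0
2. <><>r, 0
3. ~<>r, 0
4. <>r, 1
5. ~r, 1
6. r, 2
Accessibility: 0R1, 1R2
The negation has an open branch (countermodel exists).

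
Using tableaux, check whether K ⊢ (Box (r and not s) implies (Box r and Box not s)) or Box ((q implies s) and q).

Valid

Tableau for the negation not ((Box (r and not s) implies (Box r and Box not s)) or Box ((q implies s) and q)):
1. not ((Box (r and not s) implies (Box r and Box not s)) or Box ((q implies s) and q)), 0
2. not (Box (r and not s) implies (Box r and Box not s)), 0
3. not Box ((q implies s) and q), 0
4. Box (r and not s), 0
5. not (Box r and Box not s), 0
6. not Box not s, 0
7. not ((q implies s) and q), 1
8. r and not s, 1
9. r, 1
10. not s, 1
11. not (q implies s), 1
12. q, 1
13. s, 2
14. r and not s, 2
15. r, 2
16. not s, 2
Accessibility: 0R1, 0R2
Branch closes: s and not s both at 2.
All branches of the negation close; one closing branch shown above.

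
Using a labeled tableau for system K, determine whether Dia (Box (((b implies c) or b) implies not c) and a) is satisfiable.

1. Dia (Box (((b implies c) or b) implies not c) and a), u
2. Box (((b implies c) or b) implies not c) and a, v
3. Box (((b implies c) or b) implies not c), v
4. a, v
Accessibility: uRv

Satisfiable (open branch found)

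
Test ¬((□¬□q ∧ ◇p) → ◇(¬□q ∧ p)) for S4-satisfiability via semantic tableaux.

No, unsatisfiable

1. ¬((□¬□q ∧ ◇p) → ◇(¬□q ∧ p)), u
2. □¬□q ∧ ◇p, u   [¬→-rule on 1]
3. ¬◇(¬□q ∧ p), u   [¬→-rule on 1]
4. □¬□q, u   [∧-rule on 2]
5. ◇p, u   [∧-rule on 2]
6. ¬(¬□q ∧ p), u   [¬◇-rule on 3 via uRu]
7. ¬□q, u   [□-rule on 4 via uRu]
8. ¬p, u   [¬∧-rule on 6 (branches; this branch)]
9. p, v   [◇-rule on 5: fresh world v, uRv]
10. ¬(¬□q ∧ p), v   [¬◇-rule on 3 via uRv]
11. ¬□q, v   [□-rule on 4 via uRv]
12. □q, v   [¬∧-rule on 10 (branches; this branch)]
13. q, v   [□-rule on 12 via vRv]
14. ¬q, w   [¬□-rule on 7: fresh world w, uRw]
15. ¬(¬□q ∧ p), w   [¬◇-rule on 3 via uRw]
16. ¬□q, w   [□-rule on 4 via uRw]
17. ¬p, w   [¬∧-rule on 15 (branches; this branch)]
18. ¬q, x   [¬□-rule on 11: fresh world x, vRx]
19. ¬(¬□q ∧ p), x   [¬◇-rule on 3 via uRx]
20. ¬□q, x   [□-rule on 4 via uRx]
21. q, x   [□-rule on 12 via vRx]
Accessibility: uRu, uRv, uRw, uRx, vRv, vRx, wRw, xRx
Branch closes: q and ¬q both at x.
Every branch closes; the branch above is one of them.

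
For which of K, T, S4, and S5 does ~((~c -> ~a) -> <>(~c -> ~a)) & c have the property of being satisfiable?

K

K-tableau for the formula:
1. ~((~c -> ~a) -> <>(~c -> ~a)) & c, 0
2. ~((~c -> ~a) -> <>(~c -> ~a)), 0   [&-rule on 1]
3. c, 0   [&-rule on 1]
4. ~c -> ~a, 0   [~->-rule on 2]
5. ~<>(~c -> ~a), 0   [~->-rule on 2]
6. ~a, 0   [->-rule on 4 (branches; this branch)]
Complete open branch: satisfiable in K.
T-tableau for the formula:
1. ~((~c -> ~a) -> <>(~c -> ~a)) & c, 0
2. ~((~c -> ~a) -> <>(~c -> ~a)), 0   [&-rule on 1]
3. c, 0   [&-rule on 1]
4. ~c -> ~a, 0   [~->-rule on 2]
5. ~<>(~c -> ~a), 0   [~->-rule on 2]
6. ~(~c -> ~a), 0   [~<>-rule on 5 via 0R0]
7. ~c, 0   [~->-rule on 6]
8. a, 0   [~->-rule on 6]
Accessibility: 0R0
Branch closes: c and ~c both at 0.
Every branch closes (one shown): unsatisfiable in T, hence also in S4, S5 (every S4/S5-frame is a T-frame).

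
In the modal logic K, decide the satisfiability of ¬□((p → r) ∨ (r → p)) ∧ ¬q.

1. ¬□((p → r) ∨ (r → p)) ∧ ¬q, u
2. ¬□((p → r) ∨ (r → p)), u
3. ¬q, u
4. ¬((p → r) ∨ (r → p)), v
5. ¬(p → r), v
6. ¬(r → p), v
7. p, v
8. ¬r, v
9. r, v
10. ¬p, v
Accessibility: uRv
Branch closes: r and ¬r both at v.
All branches of the tableau close; one closing branch shown above.

Unsatisfiable (every branch closes)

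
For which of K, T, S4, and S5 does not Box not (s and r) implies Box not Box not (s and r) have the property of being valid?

S5

S5-tableau for the negation not (not Box not (s and r) implies Box not Box not (s and r)):
1. not (not Box not (s and r) implies Box not Box not (s and r)), u
2. not Box not (s and r), u   [neg-implies-rule on 1]
3. not Box not Box not (s and r), u   [neg-implies-rule on 1]
4. s and r, v   [neg-Box-rule on 2: fresh world v, uRv]
5. s, v   [and-rule on 4]
6. r, v   [and-rule on 4]
7. Box not (s and r), w   [neg-Box-rule on 3: fresh world w, uRw]
8. not (s and r), u   [Box-rule on 7 via wRu]
9. not (s and r), v   [Box-rule on 7 via wRv]
10. not (s and r), w   [Box-rule on 7 via wRw]
11. not r, u   [neg-and-rule on 8 (branches; this branch)]
12. not r, v   [neg-and-rule on 9 (branches; this branch)]
Accessibility: uRu, uRv, uRw, vRu, vRv, vRw, wRu, wRv, wRw
Branch closes: r and not r both at v.
Every branch closes (one shown): valid in S5.
S4-tableau for the negation not (not Box not (s and r) implies Box not Box not (s and r)):
1. not (not Box not (s and r) implies Box not Box not (s and r)), u
2. not Box not (s and r), u   [neg-implies-rule on 1]
3. not Box not Box not (s and r), u   [neg-implies-rule on 1]
4. s and r, v   [neg-Box-rule on 2: fresh world v, uRv]
5. s, v   [and-rule on 4]
6. r, v   [and-rule on 4]
7. Box not (s and r), w   [neg-Box-rule on 3: fresh world w, uRw]
8. not (s and r), w   [Box-rule on 7 via wRw]
9. not r, w   [neg-and-rule on 8 (branches; this branch)]
Accessibility: uRu, uRv, uRw, vRv, wRw
Complete open branch: countermodel on an S4-frame, so not valid in S4, nor in K, T (the same frame is also a K-frame and a T-frame).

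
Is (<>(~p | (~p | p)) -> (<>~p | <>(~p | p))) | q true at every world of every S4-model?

Yes, valid

Tableau for the negation ~((<>(~p | (~p | p)) -> (<>~p | <>(~p | p))) | q):
1. ~((<>(~p | (~p | p)) -> (<>~p | <>(~p | p))) | q), w0
2. ~(<>(~p | (~p | p)) -> (<>~p | <>(~p | p))), w0   [~|-rule on 1]
3. ~q, w0   [~|-rule on 1]
4. <>(~p | (~p | p)), w0   [~->-rule on 2]
5. ~(<>~p | <>(~p | p)), w0   [~->-rule on 2]
6. ~<>~p, w0   [~|-rule on 5]
7. ~<>(~p | p), w0   [~|-rule on 5]
8. p, w0   [~<>-rule on 6 via w0Rw0]
9. ~(~p | p), w0   [~<>-rule on 7 via w0Rw0]
10. ~p, w0   [~|-rule on 9]
Accessibility: w0Rw0
Branch closes: p and ~p both at w0.
Every branch of the negation's tableau closes; the branch above is one of them.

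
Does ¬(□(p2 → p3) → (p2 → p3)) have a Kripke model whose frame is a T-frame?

Unsatisfiable

1. ¬(□(p2 → p3) → (p2 → p3)), 0
2. □(p2 → p3), 0
3. ¬(p2 → p3), 0
4. p2, 0
5. ¬p3, 0
6. p2 → p3, 0
7. p3, 0
Accessibility: 0R0
Branch closes: p3 and ¬p3 both at 0.
Every branch closes; the branch above is one of them.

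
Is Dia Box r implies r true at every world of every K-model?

No, not valid

Tableau for the negation not (Dia Box r implies r):
1. not (Dia Box r implies r), u
2. Dia Box r, u
3. not r, u
4. Box r, v
Accessibility: uRv
The negation has an open branch (countermodel exists).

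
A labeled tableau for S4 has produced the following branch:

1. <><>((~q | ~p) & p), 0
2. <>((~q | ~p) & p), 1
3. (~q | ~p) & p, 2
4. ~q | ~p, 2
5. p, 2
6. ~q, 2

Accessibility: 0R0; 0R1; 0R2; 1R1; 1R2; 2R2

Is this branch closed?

No world carries both an atom and its negation.

No, open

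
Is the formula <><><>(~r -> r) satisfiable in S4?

Satisfiable (open branch found)

1. <><><>(~r -> r), u
2. <><>(~r -> r), v
3. <>(~r -> r), w
4. ~r -> r, x
5. r, x
Accessibility: uRu, uRv, uRw, uRx, vRv, vRw, vRx, wRw, wRx, xRx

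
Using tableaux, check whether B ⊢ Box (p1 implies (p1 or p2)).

Tableau for the negation not Box (p1 implies (p1 or p2)):
1. not Box (p1 implies (p1 or p2)), 0
2. not (p1 implies (p1 or p2)), 1
3. p1, 1
4. not (p1 or p2), 1
5. not p1, 1
6. not p2, 1
Accessibility: 0R0, 0R1, 1R0, 1R1
Branch closes: p1 and not p1 both at 1.
Every branch of the negation's tableau closes; the branch above is one of them.

Valid in B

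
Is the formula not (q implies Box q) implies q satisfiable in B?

1. not (q implies Box q) implies q, w0
2. q, w0
Accessibility: w0Rw0

Satisfiable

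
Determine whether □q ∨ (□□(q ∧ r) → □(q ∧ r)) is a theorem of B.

Tableau for the negation ¬(□q ∨ (□□(q ∧ r) → □(q ∧ r))):
1. ¬(□q ∨ (□□(q ∧ r) → □(q ∧ r))), 0
2. ¬□q, 0   [¬∨-rule on 1]
3. ¬(□□(q ∧ r) → □(q ∧ r)), 0   [¬∨-rule on 1]
4. □□(q ∧ r), 0   [¬→-rule on 3]
5. ¬□(q ∧ r), 0   [¬→-rule on 3]
6. □(q ∧ r), 0   [□-rule on 4 via 0R0]
7. q ∧ r, 0   [□-rule on 6 via 0R0]
8. q, 0   [∧-rule on 7]
9. r, 0   [∧-rule on 7]
10. ¬q, 1   [¬□-rule on 2: fresh world 1, 0R1]
11. □(q ∧ r), 1   [□-rule on 4 via 0R1]
12. q ∧ r, 1   [□-rule on 6 via 0R1]
13. q, 1   [∧-rule on 12]
14. r, 1   [∧-rule on 12]
Accessibility: 0R0, 0R1, 1R0, 1R1
Branch closes: q and ¬q both at 1.
All branches of the negation close; one closing branch shown above.

Valid in B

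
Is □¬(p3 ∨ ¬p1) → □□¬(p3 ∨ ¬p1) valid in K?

Tableau for the negation ¬(□¬(p3 ∨ ¬p1) → □□¬(p3 ∨ ¬p1)):
1. ¬(□¬(p3 ∨ ¬p1) → □□¬(p3 ∨ ¬p1)), w0
2. □¬(p3 ∨ ¬p1), w0
3. ¬□□¬(p3 ∨ ¬p1), w0
4. ¬□¬(p3 ∨ ¬p1), w1
5. ¬(p3 ∨ ¬p1), w1
6. ¬p3, w1
7. p1, w1
8. p3 ∨ ¬p1, w2
9. ¬p1, w2
Accessibility: w0Rw1, w1Rw2
The negation has an open branch (countermodel exists).

Invalid (countermodel exists)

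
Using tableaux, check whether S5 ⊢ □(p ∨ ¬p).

Valid

Tableau for the negation ¬□(p ∨ ¬p):
1. ¬□(p ∨ ¬p), u
2. ¬(p ∨ ¬p), v
3. ¬p, v
4. p, v
Accessibility: uRu, uRv, vRu, vRv
Branch closes: p and ¬p both at v.
Every branch of the negation's tableau closes; the branch above is one of them.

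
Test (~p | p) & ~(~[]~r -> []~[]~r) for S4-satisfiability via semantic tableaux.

Satisfiable

1. (~p | p) & ~(~[]~r -> []~[]~r), 0
2. ~p | p, 0   [&-rule on 1]
3. ~(~[]~r -> []~[]~r), 0   [&-rule on 1]
4. ~[]~r, 0   [~->-rule on 3]
5. ~[]~[]~r, 0   [~->-rule on 3]
6. p, 0   [|-rule on 2 (branches; this branch)]
7. r, 1   [~[]-rule on 4: fresh world 1, 0R1]
8. []~r, 2   [~[]-rule on 5: fresh world 2, 0R2]
9. ~r, 2   [[]-rule on 8 via 2R2]
Accessibility: 0R0, 0R1, 0R2, 1R1, 2R2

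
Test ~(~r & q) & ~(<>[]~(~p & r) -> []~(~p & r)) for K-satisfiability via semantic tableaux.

Satisfiable

1. ~(~r & q) & ~(<>[]~(~p & r) -> []~(~p & r)), u
2. ~(~r & q), u
3. ~(<>[]~(~p & r) -> []~(~p & r)), u
4. <>[]~(~p & r), u
5. ~[]~(~p & r), u
6. ~q, u
7. []~(~p & r), v
8. ~p & r, w
9. ~p, w
10. r, w
Accessibility: uRv, uRw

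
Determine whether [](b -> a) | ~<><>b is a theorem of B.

Not valid

Tableau for the negation ~([](b -> a) | ~<><>b):
1. ~([](b -> a) | ~<><>b), w0
2. ~[](b -> a), w0   [~|-rule on 1]
3. <><>b, w0   [~|-rule on 1]
4. ~(b -> a), w1   [~[]-rule on 2: fresh world w1, w0Rw1]
5. b, w1   [~->-rule on 4]
6. ~a, w1   [~->-rule on 4]
7. <>b, w2   [<>-rule on 3: fresh world w2, w0Rw2]
8. b, w3   [<>-rule on 7: fresh world w3, w2Rw3]
Accessibility: w0Rw0, w0Rw1, w0Rw2, w1Rw0, w1Rw1, w2Rw0, w2Rw2, w2Rw3, w3Rw2, w3Rw3
The negation has an open branch (countermodel exists).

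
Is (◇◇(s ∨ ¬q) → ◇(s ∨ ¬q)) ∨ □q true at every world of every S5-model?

Tableau for the negation ¬((◇◇(s ∨ ¬q) → ◇(s ∨ ¬q)) ∨ □q):
1. ¬((◇◇(s ∨ ¬q) → ◇(s ∨ ¬q)) ∨ □q), u
2. ¬(◇◇(s ∨ ¬q) → ◇(s ∨ ¬q)), u
3. ¬□q, u
4. ◇◇(s ∨ ¬q), u
5. ¬◇(s ∨ ¬q), u
6. ¬(s ∨ ¬q), u
7. ¬s, u
8. q, u
9. ¬q, v
10. ¬(s ∨ ¬q), v
11. ¬s, v
12. q, v
Accessibility: uRu, uRv, vRu, vRv
Branch closes: q and ¬q both at v.
Every branch of the negation's tableau closes; the branch above is one of them.

Valid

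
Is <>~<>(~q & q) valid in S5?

Tableau for the negation ~<>~<>(~q & q):
1. ~<>~<>(~q & q), w0
2. <>(~q & q), w0   [~<>-rule on 1 via w0Rw0]
3. ~q & q, w1   [<>-rule on 2: fresh world w1, w0Rw1]
4. ~q, w1   [&-rule on 3]
5. q, w1   [&-rule on 3]
Accessibility: w0Rw0, w0Rw1, w1Rw0, w1Rw1
Branch closes: q and ~q both at w1.
All branches of the negation close; one closing branch shown above.

Valid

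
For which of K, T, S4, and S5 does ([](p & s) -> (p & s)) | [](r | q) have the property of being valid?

K-tableau for the negation ~(([](p & s) -> (p & s)) | [](r | q)):
1. ~(([](p & s) -> (p & s)) | [](r | q)), u
2. ~([](p & s) -> (p & s)), u
3. ~[](r | q), u
4. [](p & s), u
5. ~(p & s), u
6. ~s, u
7. ~(r | q), v
8. ~r, v
9. ~q, v
10. p & s, v
11. p, v
12. s, v
Accessibility: uRv
Complete open branch: countermodel on a K-frame, so not valid in K.
T-tableau for the negation ~(([](p & s) -> (p & s)) | [](r | q)):
1. ~(([](p & s) -> (p & s)) | [](r | q)), u
2. ~([](p & s) -> (p & s)), u
3. ~[](r | q), u
4. [](p & s), u
5. ~(p & s), u
6. p & s, u
7. p, u
8. s, u
9. ~s, u
Accessibility: uRu
Branch closes: s and ~s both at u.
Every branch closes (one shown): valid in T, hence also in S4, S5 (every theorem of T is a theorem of S4 and S5).

T, S4, S5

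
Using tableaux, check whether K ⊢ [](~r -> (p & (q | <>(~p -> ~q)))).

Tableau for the negation ~[](~r -> (p & (q | <>(~p -> ~q)))):
1. ~[](~r -> (p & (q | <>(~p -> ~q)))), w0
2. ~(~r -> (p & (q | <>(~p -> ~q)))), w1   [~[]-rule on 1: fresh world w1, w0Rw1]
3. ~r, w1   [~->-rule on 2]
4. ~(p & (q | <>(~p -> ~q))), w1   [~->-rule on 2]
5. ~(q | <>(~p -> ~q)), w1   [~&-rule on 4 (branches; this branch)]
6. ~q, w1   [~|-rule on 5]
7. ~<>(~p -> ~q), w1   [~|-rule on 5]
Accessibility: w0Rw1
The negation has an open branch (countermodel exists).

Invalid (countermodel exists)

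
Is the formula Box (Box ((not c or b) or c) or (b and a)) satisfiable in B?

Satisfiable (open branch found)

1. Box (Box ((not c or b) or c) or (b and a)), u
2. Box ((not c or b) or c) or (b and a), u   [Box-rule on 1 via uRu]
3. b and a, u   [or-rule on 2 (branches; this branch)]
4. b, u   [and-rule on 3]
5. a, u   [and-rule on 3]
Accessibility: uRu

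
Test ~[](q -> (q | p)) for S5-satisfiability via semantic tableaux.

1. ~[](q -> (q | p)), 0
2. ~(q -> (q | p)), 1
3. q, 1
4. ~(q | p), 1
5. ~q, 1
6. ~p, 1
Accessibility: 0R0, 0R1, 1R0, 1R1
Branch closes: q and ~q both at 1.
All branches of the tableau close; one closing branch shown above.

Unsatisfiable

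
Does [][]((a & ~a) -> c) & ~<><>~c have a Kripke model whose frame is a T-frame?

1. [][]((a & ~a) -> c) & ~<><>~c, u
2. [][]((a & ~a) -> c), u
3. ~<><>~c, u
4. []((a & ~a) -> c), u
5. ~<>~c, u
6. (a & ~a) -> c, u
7. c, u
Accessibility: uRu

Satisfiable (open branch found)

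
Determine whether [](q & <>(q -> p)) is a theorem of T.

Invalid (countermodel exists)

Tableau for the negation ~[](q & <>(q -> p)):
1. ~[](q & <>(q -> p)), w0
2. ~(q & <>(q -> p)), w1   [~[]-rule on 1: fresh world w1, w0Rw1]
3. ~<>(q -> p), w1   [~&-rule on 2 (branches; this branch)]
4. ~(q -> p), w1   [~<>-rule on 3 via w1Rw1]
5. q, w1   [~->-rule on 4]
6. ~p, w1   [~->-rule on 4]
Accessibility: w0Rw0, w0Rw1, w1Rw1
The negation has an open branch (countermodel exists).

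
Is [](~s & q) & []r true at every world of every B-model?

Tableau for the negation ~([](~s & q) & []r):
1. ~([](~s & q) & []r), u
2. ~[]r, u
3. ~r, v
Accessibility: uRu, uRv, vRu, vRv
The negation has an open branch (countermodel exists).

Invalid (countermodel exists)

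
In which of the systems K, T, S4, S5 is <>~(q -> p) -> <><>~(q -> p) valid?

K-tableau for the negation ~(<>~(q -> p) -> <><>~(q -> p)):
1. ~(<>~(q -> p) -> <><>~(q -> p)), u
2. <>~(q -> p), u   [~->-rule on 1]
3. ~<><>~(q -> p), u   [~->-rule on 1]
4. ~(q -> p), v   [<>-rule on 2: fresh world v, uRv]
5. q, v   [~->-rule on 4]
6. ~p, v   [~->-rule on 4]
7. ~<>~(q -> p), v   [~<>-rule on 3 via uRv]
Accessibility: uRv
Complete open branch: countermodel on a K-frame, so not valid in K.
T-tableau for the negation ~(<>~(q -> p) -> <><>~(q -> p)):
1. ~(<>~(q -> p) -> <><>~(q -> p)), u
2. <>~(q -> p), u   [~->-rule on 1]
3. ~<><>~(q -> p), u   [~->-rule on 1]
4. ~<>~(q -> p), u   [~<>-rule on 3 via uRu]
5. q -> p, u   [~<>-rule on 4 via uRu]
6. p, u   [->-rule on 5 (branches; this branch)]
7. ~(q -> p), v   [<>-rule on 2: fresh world v, uRv]
8. q, v   [~->-rule on 7]
9. ~p, v   [~->-rule on 7]
10. ~<>~(q -> p), v   [~<>-rule on 3 via uRv]
11. q -> p, v   [~<>-rule on 4 via uRv]
12. p, v   [->-rule on 11 (branches; this branch)]
Accessibility: uRu, uRv, vRv
Branch closes: p and ~p both at v.
Every branch closes (one shown): valid in T, hence also in S4, S5 (every theorem of T is a theorem of S4 and S5).

T, S4, S5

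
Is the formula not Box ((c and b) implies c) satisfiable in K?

1. not Box ((c and b) implies c), u
2. not ((c and b) implies c), v
3. c and b, v
4. not c, v
5. c, v
6. b, v
Accessibility: uRv
Branch closes: c and not c both at v.
All branches of the tableau close; one closing branch shown above.

Unsatisfiable (every branch closes)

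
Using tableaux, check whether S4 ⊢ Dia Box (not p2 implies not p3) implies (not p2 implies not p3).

Tableau for the negation not (Dia Box (not p2 implies not p3) implies (not p2 implies not p3)):
1. not (Dia Box (not p2 implies not p3) implies (not p2 implies not p3)), w0
2. Dia Box (not p2 implies not p3), w0   [neg-implies-rule on 1]
3. not (not p2 implies not p3), w0   [neg-implies-rule on 1]
4. not p2, w0   [neg-implies-rule on 3]
5. p3, w0   [neg-implies-rule on 3]
6. Box (not p2 implies not p3), w1   [Dia-rule on 2: fresh world w1, w0Rw1]
7. not p2 implies not p3, w1   [Box-rule on 6 via w1Rw1]
8. not p3, w1   [implies-rule on 7 (branches; this branch)]
Accessibility: w0Rw0, w0Rw1, w1Rw1
The negation has an open branch (countermodel exists).

No, not valid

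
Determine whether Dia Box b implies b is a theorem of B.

Tableau for the negation not (Dia Box b implies b):
1. not (Dia Box b implies b), 0
2. Dia Box b, 0   [neg-implies-rule on 1]
3. not b, 0   [neg-implies-rule on 1]
4. Box b, 1   [Dia-rule on 2: fresh world 1, 0R1]
5. b, 0   [Box-rule on 4 via 1R0]
Accessibility: 0R0, 0R1, 1R0, 1R1
Branch closes: b and not b both at 0.
All branches of the negation close; one closing branch shown above.

Yes, valid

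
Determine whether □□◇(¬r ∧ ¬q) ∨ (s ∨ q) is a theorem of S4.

Tableau for the negation ¬(□□◇(¬r ∧ ¬q) ∨ (s ∨ q)):
1. ¬(□□◇(¬r ∧ ¬q) ∨ (s ∨ q)), 0
2. ¬□□◇(¬r ∧ ¬q), 0
3. ¬(s ∨ q), 0
4. ¬s, 0
5. ¬q, 0
6. ¬□◇(¬r ∧ ¬q), 1
7. ¬◇(¬r ∧ ¬q), 2
8. ¬(¬r ∧ ¬q), 2
9. q, 2
Accessibility: 0R0, 0R1, 0R2, 1R1, 1R2, 2R2
The negation has an open branch (countermodel exists).

Not valid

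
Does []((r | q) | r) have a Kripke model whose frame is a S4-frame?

Satisfiable

1. []((r | q) | r), w0
2. (r | q) | r, w0
3. r, w0
Accessibility: w0Rw0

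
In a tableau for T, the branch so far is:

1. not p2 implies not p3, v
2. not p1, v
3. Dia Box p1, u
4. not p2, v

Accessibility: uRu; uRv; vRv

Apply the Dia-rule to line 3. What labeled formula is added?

a fresh world w with uRw, and Box p1 at w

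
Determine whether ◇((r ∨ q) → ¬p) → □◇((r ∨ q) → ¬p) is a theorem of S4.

Not valid

Tableau for the negation ¬(◇((r ∨ q) → ¬p) → □◇((r ∨ q) → ¬p)):
1. ¬(◇((r ∨ q) → ¬p) → □◇((r ∨ q) → ¬p)), 0
2. ◇((r ∨ q) → ¬p), 0   [¬→-rule on 1]
3. ¬□◇((r ∨ q) → ¬p), 0   [¬→-rule on 1]
4. (r ∨ q) → ¬p, 1   [◇-rule on 2: fresh world 1, 0R1]
5. ¬p, 1   [→-rule on 4 (branches; this branch)]
6. ¬◇((r ∨ q) → ¬p), 2   [¬□-rule on 3: fresh world 2, 0R2]
7. ¬((r ∨ q) → ¬p), 2   [¬◇-rule on 6 via 2R2]
8. r ∨ q, 2   [¬→-rule on 7]
9. p, 2   [¬→-rule on 7]
10. q, 2   [∨-rule on 8 (branches; this branch)]
Accessibility: 0R0, 0R1, 0R2, 1R1, 2R2
The negation has an open branch (countermodel exists).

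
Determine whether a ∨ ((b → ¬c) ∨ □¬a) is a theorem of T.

Tableau for the negation ¬(a ∨ ((b → ¬c) ∨ □¬a)):
1. ¬(a ∨ ((b → ¬c) ∨ □¬a)), 0
2. ¬a, 0
3. ¬((b → ¬c) ∨ □¬a), 0
4. ¬(b → ¬c), 0
5. ¬□¬a, 0
6. b, 0
7. c, 0
8. a, 1
Accessibility: 0R0, 0R1, 1R1
The negation has an open branch (countermodel exists).

Invalid (countermodel exists)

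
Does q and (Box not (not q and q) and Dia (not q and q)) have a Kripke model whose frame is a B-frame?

No, unsatisfiable

1. q and (Box not (not q and q) and Dia (not q and q)), 0
2. q, 0   [and-rule on 1]
3. Box not (not q and q) and Dia (not q and q), 0   [and-rule on 1]
4. Box not (not q and q), 0   [and-rule on 3]
5. Dia (not q and q), 0   [and-rule on 3]
6. not (not q and q), 0   [Box-rule on 4 via 0R0]
7. not q and q, 1   [Dia-rule on 5: fresh world 1, 0R1]
8. not q, 1   [and-rule on 7]
9. q, 1   [and-rule on 7]
Accessibility: 0R0, 0R1, 1R0, 1R1
Branch closes: q and not q both at 1.
All branches of the tableau close; one closing branch shown above.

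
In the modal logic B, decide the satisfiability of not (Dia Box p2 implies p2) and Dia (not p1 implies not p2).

1. not (Dia Box p2 implies p2) and Dia (not p1 implies not p2), u
2. not (Dia Box p2 implies p2), u
3. Dia (not p1 implies not p2), u
4. Dia Box p2, u
5. not p2, u
6. not p1 implies not p2, v
7. not p2, v
8. Box p2, w
9. p2, u
Accessibility: uRu, uRv, uRw, vRu, vRv, wRu, wRw
Branch closes: p2 and not p2 both at u.
Every branch closes; the branch above is one of them.

Unsatisfiable (every branch closes)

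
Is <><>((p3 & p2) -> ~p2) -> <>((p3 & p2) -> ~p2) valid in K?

Invalid (countermodel exists)

Tableau for the negation ~(<><>((p3 & p2) -> ~p2) -> <>((p3 & p2) -> ~p2)):
1. ~(<><>((p3 & p2) -> ~p2) -> <>((p3 & p2) -> ~p2)), u
2. <><>((p3 & p2) -> ~p2), u
3. ~<>((p3 & p2) -> ~p2), u
4. <>((p3 & p2) -> ~p2), v
5. ~((p3 & p2) -> ~p2), v
6. p3 & p2, v
7. p2, v
8. p3, v
9. (p3 & p2) -> ~p2, w
10. ~p2, w
Accessibility: uRv, vRw
The negation has an open branch (countermodel exists).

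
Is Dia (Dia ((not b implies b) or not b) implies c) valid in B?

Tableau for the negation not Dia (Dia ((not b implies b) or not b) implies c):
1. not Dia (Dia ((not b implies b) or not b) implies c), u
2. not (Dia ((not b implies b) or not b) implies c), u
3. Dia ((not b implies b) or not b), u
4. not c, u
5. (not b implies b) or not b, v
6. not (Dia ((not b implies b) or not b) implies c), v
7. Dia ((not b implies b) or not b), v
8. not c, v
9. not b, v
10. (not b implies b) or not b, w
11. not b, w
Accessibility: uRu, uRv, vRu, vRv, vRw, wRv, wRw
The negation has an open branch (countermodel exists).

Invalid (countermodel exists)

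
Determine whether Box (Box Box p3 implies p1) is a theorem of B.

Not valid

Tableau for the negation not Box (Box Box p3 implies p1):
1. not Box (Box Box p3 implies p1), w0
2. not (Box Box p3 implies p1), w1
3. Box Box p3, w1
4. not p1, w1
5. Box p3, w0
6. Box p3, w1
7. p3, w0
8. p3, w1
Accessibility: w0Rw0, w0Rw1, w1Rw0, w1Rw1
The negation has an open branch (countermodel exists).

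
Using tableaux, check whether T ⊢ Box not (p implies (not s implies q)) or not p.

Tableau for the negation not (Box not (p implies (not s implies q)) or not p):
1. not (Box not (p implies (not s implies q)) or not p), w0
2. not Box not (p implies (not s implies q)), w0
3. p, w0
4. p implies (not s implies q), w1
5. not s implies q, w1
6. q, w1
Accessibility: w0Rw0, w0Rw1, w1Rw1
The negation has an open branch (countermodel exists).

No, not valid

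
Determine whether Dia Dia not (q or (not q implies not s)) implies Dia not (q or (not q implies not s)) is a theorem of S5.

Yes, valid

Tableau for the negation not (Dia Dia not (q or (not q implies not s)) implies Dia not (q or (not q implies not s))):
1. not (Dia Dia not (q or (not q implies not s)) implies Dia not (q or (not q implies not s))), u
2. Dia Dia not (q or (not q implies not s)), u   [neg-implies-rule on 1]
3. not Dia not (q or (not q implies not s)), u   [neg-implies-rule on 1]
4. q or (not q implies not s), u   [neg-Dia-rule on 3 via uRu]
5. not q implies not s, u   [or-rule on 4 (branches; this branch)]
6. not s, u   [implies-rule on 5 (branches; this branch)]
7. Dia not (q or (not q implies not s)), v   [Dia-rule on 2: fresh world v, uRv]
8. q or (not q implies not s), v   [neg-Dia-rule on 3 via uRv]
9. not q implies not s, v   [or-rule on 8 (branches; this branch)]
10. not s, v   [implies-rule on 9 (branches; this branch)]
11. not (q or (not q implies not s)), w   [Dia-rule on 7: fresh world w, vRw]
12. not q, w   [neg-or-rule on 11]
13. not (not q implies not s), w   [neg-or-rule on 11]
14. s, w   [neg-implies-rule on 13]
15. q or (not q implies not s), w   [neg-Dia-rule on 3 via uRw]
16. not q implies not s, w   [or-rule on 15 (branches; this branch)]
17. not s, w   [implies-rule on 16 (branches; this branch)]
Accessibility: uRu, uRv, uRw, vRu, vRv, vRw, wRu, wRv, wRw
Branch closes: s and not s both at w.
Every branch of the negation's tableau closes; the branch above is one of them.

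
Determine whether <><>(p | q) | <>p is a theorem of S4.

Tableau for the negation ~(<><>(p | q) | <>p):
1. ~(<><>(p | q) | <>p), u
2. ~<><>(p | q), u   [~|-rule on 1]
3. ~<>p, u   [~|-rule on 1]
4. ~<>(p | q), u   [~<>-rule on 2 via uRu]
5. ~p, u   [~<>-rule on 3 via uRu]
6. ~(p | q), u   [~<>-rule on 4 via uRu]
7. ~q, u   [~|-rule on 6]
Accessibility: uRu
The negation has an open branch (countermodel exists).

Not valid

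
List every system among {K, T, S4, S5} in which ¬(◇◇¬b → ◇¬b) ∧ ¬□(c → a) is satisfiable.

S4-tableau for the formula:
1. ¬(◇◇¬b → ◇¬b) ∧ ¬□(c → a), u
2. ¬(◇◇¬b → ◇¬b), u   [∧-rule on 1]
3. ¬□(c → a), u   [∧-rule on 1]
4. ◇◇¬b, u   [¬→-rule on 2]
5. ¬◇¬b, u   [¬→-rule on 2]
6. b, u   [¬◇-rule on 5 via uRu]
7. ¬(c → a), v   [¬□-rule on 3: fresh world v, uRv]
8. c, v   [¬→-rule on 7]
9. ¬a, v   [¬→-rule on 7]
10. b, v   [¬◇-rule on 5 via uRv]
11. ◇¬b, w   [◇-rule on 4: fresh world w, uRw]
12. b, w   [¬◇-rule on 5 via uRw]
13. ¬b, x   [◇-rule on 11: fresh world x, wRx]
14. b, x   [¬◇-rule on 5 via uRx]
Accessibility: uRu, uRv, uRw, uRx, vRv, wRw, wRx, xRx
Branch closes: b and ¬b both at x.
Every branch closes (one shown): unsatisfiable in S4, hence also in S5 (every S5-frame is an S4-frame).
T-tableau for the formula:
1. ¬(◇◇¬b → ◇¬b) ∧ ¬□(c → a), u
2. ¬(◇◇¬b → ◇¬b), u   [∧-rule on 1]
3. ¬□(c → a), u   [∧-rule on 1]
4. ◇◇¬b, u   [¬→-rule on 2]
5. ¬◇¬b, u   [¬→-rule on 2]
6. b, u   [¬◇-rule on 5 via uRu]
7. ¬(c → a), v   [¬□-rule on 3: fresh world v, uRv]
8. c, v   [¬→-rule on 7]
9. ¬a, v   [¬→-rule on 7]
10. b, v   [¬◇-rule on 5 via uRv]
11. ◇¬b, w   [◇-rule on 4: fresh world w, uRw]
12. b, w   [¬◇-rule on 5 via uRw]
13. ¬b, x   [◇-rule on 11: fresh world x, wRx]
Accessibility: uRu, uRv, uRw, vRv, wRw, wRx, xRx
Complete open branch: satisfiable in T, hence also in K (this T-model is also a K-model).

K, T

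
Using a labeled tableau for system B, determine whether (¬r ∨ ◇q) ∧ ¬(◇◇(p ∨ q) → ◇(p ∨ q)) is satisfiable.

1. (¬r ∨ ◇q) ∧ ¬(◇◇(p ∨ q) → ◇(p ∨ q)), 0
2. ¬r ∨ ◇q, 0
3. ¬(◇◇(p ∨ q) → ◇(p ∨ q)), 0
4. ◇◇(p ∨ q), 0
5. ¬◇(p ∨ q), 0
6. ¬(p ∨ q), 0
7. ¬p, 0
8. ¬q, 0
9. ¬r, 0
10. ◇(p ∨ q), 1
11. ¬(p ∨ q), 1
12. ¬p, 1
13. ¬q, 1
14. p ∨ q, 2
15. q, 2
Accessibility: 0R0, 0R1, 1R0, 1R1, 1R2, 2R1, 2R2

Satisfiable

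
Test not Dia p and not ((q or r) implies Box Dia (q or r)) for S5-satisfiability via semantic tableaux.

1. not Dia p and not ((q or r) implies Box Dia (q or r)), w0
2. not Dia p, w0   [and-rule on 1]
3. not ((q or r) implies Box Dia (q or r)), w0   [and-rule on 1]
4. q or r, w0   [neg-implies-rule on 3]
5. not Box Dia (q or r), w0   [neg-implies-rule on 3]
6. not p, w0   [neg-Dia-rule on 2 via w0Rw0]
7. r, w0   [or-rule on 4 (branches; this branch)]
8. not Dia (q or r), w1   [neg-Box-rule on 5: fresh world w1, w0Rw1]
9. not p, w1   [neg-Dia-rule on 2 via w0Rw1]
10. not (q or r), w0   [neg-Dia-rule on 8 via w1Rw0]
11. not q, w0   [neg-or-rule on 10]
12. not r, w0   [neg-or-rule on 10]
Accessibility: w0Rw0, w0Rw1, w1Rw0, w1Rw1
Branch closes: r and not r both at w0.
(One branch shown.) All branches close.

No, unsatisfiable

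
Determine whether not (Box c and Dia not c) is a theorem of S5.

Tableau for the negation Box c and Dia not c:
1. Box c and Dia not c, 0
2. Box c, 0
3. Dia not c, 0
4. c, 0
5. not c, 1
6. c, 1
Accessibility: 0R0, 0R1, 1R0, 1R1
Branch closes: c and not c both at 1.
All branches of the negation close; one closing branch shown above.

Yes, valid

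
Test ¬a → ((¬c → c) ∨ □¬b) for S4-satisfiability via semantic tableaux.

Satisfiable

1. ¬a → ((¬c → c) ∨ □¬b), 0
2. (¬c → c) ∨ □¬b, 0
3. □¬b, 0
4. ¬b, 0
Accessibility: 0R0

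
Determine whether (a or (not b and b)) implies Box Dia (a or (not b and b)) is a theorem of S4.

No, not valid

Tableau for the negation not ((a or (not b and b)) implies Box Dia (a or (not b and b))):
1. not ((a or (not b and b)) implies Box Dia (a or (not b and b))), u
2. a or (not b and b), u
3. not Box Dia (a or (not b and b)), u
4. a, u
5. not Dia (a or (not b and b)), v
6. not (a or (not b and b)), v
7. not a, v
8. not (not b and b), v
9. not b, v
Accessibility: uRu, uRv, vRv
The negation has an open branch (countermodel exists).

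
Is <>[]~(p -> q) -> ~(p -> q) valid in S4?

Invalid (countermodel exists)

Tableau for the negation ~(<>[]~(p -> q) -> ~(p -> q)):
1. ~(<>[]~(p -> q) -> ~(p -> q)), 0
2. <>[]~(p -> q), 0
3. p -> q, 0
4. q, 0
5. []~(p -> q), 1
6. ~(p -> q), 1
7. p, 1
8. ~q, 1
Accessibility: 0R0, 0R1, 1R1
The negation has an open branch (countermodel exists).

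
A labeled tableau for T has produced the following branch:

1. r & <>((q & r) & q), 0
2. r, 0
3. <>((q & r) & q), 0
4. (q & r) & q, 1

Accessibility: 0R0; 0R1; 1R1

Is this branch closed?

No, open

There is no literal clash: for every atom and world, at most one sign appears.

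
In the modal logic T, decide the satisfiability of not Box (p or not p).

Unsatisfiable

1. not Box (p or not p), u
2. not (p or not p), v
3. not p, v
4. p, v
Accessibility: uRu, uRv, vRv
Branch closes: p and not p both at v.
All branches of the tableau close; one closing branch shown above.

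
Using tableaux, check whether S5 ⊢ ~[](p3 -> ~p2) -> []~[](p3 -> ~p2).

Tableau for the negation ~(~[](p3 -> ~p2) -> []~[](p3 -> ~p2)):
1. ~(~[](p3 -> ~p2) -> []~[](p3 -> ~p2)), w0
2. ~[](p3 -> ~p2), w0   [~->-rule on 1]
3. ~[]~[](p3 -> ~p2), w0   [~->-rule on 1]
4. ~(p3 -> ~p2), w1   [~[]-rule on 2: fresh world w1, w0Rw1]
5. p3, w1   [~->-rule on 4]
6. p2, w1   [~->-rule on 4]
7. [](p3 -> ~p2), w2   [~[]-rule on 3: fresh world w2, w0Rw2]
8. p3 -> ~p2, w0   [[]-rule on 7 via w2Rw0]
9. p3 -> ~p2, w1   [[]-rule on 7 via w2Rw1]
10. p3 -> ~p2, w2   [[]-rule on 7 via w2Rw2]
11. ~p2, w0   [->-rule on 8 (branches; this branch)]
12. ~p2, w1   [->-rule on 9 (branches; this branch)]
Accessibility: w0Rw0, w0Rw1, w0Rw2, w1Rw0, w1Rw1, w1Rw2, w2Rw0, w2Rw1, w2Rw2
Branch closes: p2 and ~p2 both at w1.
Every branch of the negation's tableau closes; the branch above is one of them.

Valid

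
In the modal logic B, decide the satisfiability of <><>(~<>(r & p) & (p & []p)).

1. <><>(~<>(r & p) & (p & []p)), w0
2. <>(~<>(r & p) & (p & []p)), w1   [<>-rule on 1: fresh world w1, w0Rw1]
3. ~<>(r & p) & (p & []p), w2   [<>-rule on 2: fresh world w2, w1Rw2]
4. ~<>(r & p), w2   [&-rule on 3]
5. p & []p, w2   [&-rule on 3]
6. p, w2   [&-rule on 5]
7. []p, w2   [&-rule on 5]
8. ~(r & p), w1   [~<>-rule on 4 via w2Rw1]
9. ~(r & p), w2   [~<>-rule on 4 via w2Rw2]
10. p, w1   [[]-rule on 7 via w2Rw1]
11. ~r, w1   [~&-rule on 8 (branches; this branch)]
12. ~r, w2   [~&-rule on 9 (branches; this branch)]
Accessibility: w0Rw0, w0Rw1, w1Rw0, w1Rw1, w1Rw2, w2Rw1, w2Rw2

Yes, satisfiable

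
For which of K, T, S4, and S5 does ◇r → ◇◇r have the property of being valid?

T, S4, S5

K-tableau for the negation ¬(◇r → ◇◇r):
1. ¬(◇r → ◇◇r), 0
2. ◇r, 0   [¬→-rule on 1]
3. ¬◇◇r, 0   [¬→-rule on 1]
4. r, 1   [◇-rule on 2: fresh world 1, 0R1]
5. ¬◇r, 1   [¬◇-rule on 3 via 0R1]
Accessibility: 0R1
Complete open branch: countermodel on a K-frame, so not valid in K.
T-tableau for the negation ¬(◇r → ◇◇r):
1. ¬(◇r → ◇◇r), 0
2. ◇r, 0   [¬→-rule on 1]
3. ¬◇◇r, 0   [¬→-rule on 1]
4. ¬◇r, 0   [¬◇-rule on 3 via 0R0]
5. ¬r, 0   [¬◇-rule on 4 via 0R0]
6. r, 1   [◇-rule on 2: fresh world 1, 0R1]
7. ¬◇r, 1   [¬◇-rule on 3 via 0R1]
8. ¬r, 1   [¬◇-rule on 4 via 0R1]
Accessibility: 0R0, 0R1, 1R1
Branch closes: r and ¬r both at 1.
Every branch closes (one shown): valid in T, hence also in S4, S5 (every theorem of T is a theorem of S4 and S5).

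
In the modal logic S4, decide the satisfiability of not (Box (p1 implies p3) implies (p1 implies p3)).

1. not (Box (p1 implies p3) implies (p1 implies p3)), 0
2. Box (p1 implies p3), 0
3. not (p1 implies p3), 0
4. p1, 0
5. not p3, 0
6. p1 implies p3, 0
7. p3, 0
Accessibility: 0R0
Branch closes: p3 and not p3 both at 0.
(One branch shown.) All branches close.

Unsatisfiable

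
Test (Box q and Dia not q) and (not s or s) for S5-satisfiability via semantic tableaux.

No, unsatisfiable

1. (Box q and Dia not q) and (not s or s), u
2. Box q and Dia not q, u
3. not s or s, u
4. Box q, u
5. Dia not q, u
6. q, u
7. s, u
8. not q, v
9. q, v
Accessibility: uRu, uRv, vRu, vRv
Branch closes: q and not q both at v.
(One branch shown.) All branches close.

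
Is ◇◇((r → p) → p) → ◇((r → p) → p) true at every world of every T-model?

No, not valid

Tableau for the negation ¬(◇◇((r → p) → p) → ◇((r → p) → p)):
1. ¬(◇◇((r → p) → p) → ◇((r → p) → p)), u
2. ◇◇((r → p) → p), u   [¬→-rule on 1]
3. ¬◇((r → p) → p), u   [¬→-rule on 1]
4. ¬((r → p) → p), u   [¬◇-rule on 3 via uRu]
5. r → p, u   [¬→-rule on 4]
6. ¬p, u   [¬→-rule on 4]
7. ¬r, u   [→-rule on 5 (branches; this branch)]
8. ◇((r → p) → p), v   [◇-rule on 2: fresh world v, uRv]
9. ¬((r → p) → p), v   [¬◇-rule on 3 via uRv]
10. r → p, v   [¬→-rule on 9]
11. ¬p, v   [¬→-rule on 9]
12. ¬r, v   [→-rule on 10 (branches; this branch)]
13. (r → p) → p, w   [◇-rule on 8: fresh world w, vRw]
14. p, w   [→-rule on 13 (branches; this branch)]
Accessibility: uRu, uRv, vRv, vRw, wRw
The negation has an open branch (countermodel exists).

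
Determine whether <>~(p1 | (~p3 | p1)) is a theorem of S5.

Invalid (countermodel exists)

Tableau for the negation ~<>~(p1 | (~p3 | p1)):
1. ~<>~(p1 | (~p3 | p1)), 0
2. p1 | (~p3 | p1), 0   [~<>-rule on 1 via 0R0]
3. ~p3 | p1, 0   [|-rule on 2 (branches; this branch)]
4. p1, 0   [|-rule on 3 (branches; this branch)]
Accessibility: 0R0
The negation has an open branch (countermodel exists).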